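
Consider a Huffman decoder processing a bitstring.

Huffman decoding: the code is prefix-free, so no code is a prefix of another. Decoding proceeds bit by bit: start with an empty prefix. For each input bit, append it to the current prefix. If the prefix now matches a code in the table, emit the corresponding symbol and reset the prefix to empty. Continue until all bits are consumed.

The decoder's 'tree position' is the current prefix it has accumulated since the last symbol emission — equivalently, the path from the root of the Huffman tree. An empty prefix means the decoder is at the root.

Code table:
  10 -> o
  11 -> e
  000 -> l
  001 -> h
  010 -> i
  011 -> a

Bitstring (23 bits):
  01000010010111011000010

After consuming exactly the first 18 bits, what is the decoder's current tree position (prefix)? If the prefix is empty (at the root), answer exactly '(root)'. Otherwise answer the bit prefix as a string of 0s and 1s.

Bit 0: prefix='0' (no match yet)
Bit 1: prefix='01' (no match yet)
Bit 2: prefix='010' -> emit 'i', reset
Bit 3: prefix='0' (no match yet)
Bit 4: prefix='00' (no match yet)
Bit 5: prefix='000' -> emit 'l', reset
Bit 6: prefix='1' (no match yet)
Bit 7: prefix='10' -> emit 'o', reset
Bit 8: prefix='0' (no match yet)
Bit 9: prefix='01' (no match yet)
Bit 10: prefix='010' -> emit 'i', reset
Bit 11: prefix='1' (no match yet)
Bit 12: prefix='11' -> emit 'e', reset
Bit 13: prefix='1' (no match yet)
Bit 14: prefix='10' -> emit 'o', reset
Bit 15: prefix='1' (no match yet)
Bit 16: prefix='11' -> emit 'e', reset
Bit 17: prefix='0' (no match yet)

Answer: 0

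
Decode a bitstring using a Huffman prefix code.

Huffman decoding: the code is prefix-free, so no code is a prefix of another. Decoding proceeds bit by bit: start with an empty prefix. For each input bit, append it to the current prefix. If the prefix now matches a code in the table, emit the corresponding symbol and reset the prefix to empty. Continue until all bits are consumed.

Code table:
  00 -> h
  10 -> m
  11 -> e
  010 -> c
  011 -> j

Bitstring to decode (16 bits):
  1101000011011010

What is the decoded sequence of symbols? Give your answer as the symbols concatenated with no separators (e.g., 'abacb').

Bit 0: prefix='1' (no match yet)
Bit 1: prefix='11' -> emit 'e', reset
Bit 2: prefix='0' (no match yet)
Bit 3: prefix='01' (no match yet)
Bit 4: prefix='010' -> emit 'c', reset
Bit 5: prefix='0' (no match yet)
Bit 6: prefix='00' -> emit 'h', reset
Bit 7: prefix='0' (no match yet)
Bit 8: prefix='01' (no match yet)
Bit 9: prefix='011' -> emit 'j', reset
Bit 10: prefix='0' (no match yet)
Bit 11: prefix='01' (no match yet)
Bit 12: prefix='011' -> emit 'j', reset
Bit 13: prefix='0' (no match yet)
Bit 14: prefix='01' (no match yet)
Bit 15: prefix='010' -> emit 'c', reset

Answer: echjjc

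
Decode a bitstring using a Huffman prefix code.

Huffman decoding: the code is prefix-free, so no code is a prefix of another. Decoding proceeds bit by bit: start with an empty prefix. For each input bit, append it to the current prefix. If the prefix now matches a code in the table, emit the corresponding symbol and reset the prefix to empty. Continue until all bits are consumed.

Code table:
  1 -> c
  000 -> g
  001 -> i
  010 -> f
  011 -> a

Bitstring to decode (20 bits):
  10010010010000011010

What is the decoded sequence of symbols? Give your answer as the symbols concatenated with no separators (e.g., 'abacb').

Answer: ciiigicf

Derivation:
Bit 0: prefix='1' -> emit 'c', reset
Bit 1: prefix='0' (no match yet)
Bit 2: prefix='00' (no match yet)
Bit 3: prefix='001' -> emit 'i', reset
Bit 4: prefix='0' (no match yet)
Bit 5: prefix='00' (no match yet)
Bit 6: prefix='001' -> emit 'i', reset
Bit 7: prefix='0' (no match yet)
Bit 8: prefix='00' (no match yet)
Bit 9: prefix='001' -> emit 'i', reset
Bit 10: prefix='0' (no match yet)
Bit 11: prefix='00' (no match yet)
Bit 12: prefix='000' -> emit 'g', reset
Bit 13: prefix='0' (no match yet)
Bit 14: prefix='00' (no match yet)
Bit 15: prefix='001' -> emit 'i', reset
Bit 16: prefix='1' -> emit 'c', reset
Bit 17: prefix='0' (no match yet)
Bit 18: prefix='01' (no match yet)
Bit 19: prefix='010' -> emit 'f', reset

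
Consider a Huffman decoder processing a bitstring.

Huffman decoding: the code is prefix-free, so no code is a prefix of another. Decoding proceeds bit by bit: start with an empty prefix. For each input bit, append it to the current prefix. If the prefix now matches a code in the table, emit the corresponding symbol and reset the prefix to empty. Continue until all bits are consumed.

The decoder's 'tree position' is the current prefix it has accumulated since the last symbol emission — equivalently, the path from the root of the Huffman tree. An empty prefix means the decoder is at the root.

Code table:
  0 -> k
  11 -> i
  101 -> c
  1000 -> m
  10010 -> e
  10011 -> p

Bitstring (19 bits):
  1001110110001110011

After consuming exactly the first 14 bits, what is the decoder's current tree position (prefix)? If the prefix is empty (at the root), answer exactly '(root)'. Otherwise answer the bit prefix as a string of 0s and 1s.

Answer: (root)

Derivation:
Bit 0: prefix='1' (no match yet)
Bit 1: prefix='10' (no match yet)
Bit 2: prefix='100' (no match yet)
Bit 3: prefix='1001' (no match yet)
Bit 4: prefix='10011' -> emit 'p', reset
Bit 5: prefix='1' (no match yet)
Bit 6: prefix='10' (no match yet)
Bit 7: prefix='101' -> emit 'c', reset
Bit 8: prefix='1' (no match yet)
Bit 9: prefix='10' (no match yet)
Bit 10: prefix='100' (no match yet)
Bit 11: prefix='1000' -> emit 'm', reset
Bit 12: prefix='1' (no match yet)
Bit 13: prefix='11' -> emit 'i', reset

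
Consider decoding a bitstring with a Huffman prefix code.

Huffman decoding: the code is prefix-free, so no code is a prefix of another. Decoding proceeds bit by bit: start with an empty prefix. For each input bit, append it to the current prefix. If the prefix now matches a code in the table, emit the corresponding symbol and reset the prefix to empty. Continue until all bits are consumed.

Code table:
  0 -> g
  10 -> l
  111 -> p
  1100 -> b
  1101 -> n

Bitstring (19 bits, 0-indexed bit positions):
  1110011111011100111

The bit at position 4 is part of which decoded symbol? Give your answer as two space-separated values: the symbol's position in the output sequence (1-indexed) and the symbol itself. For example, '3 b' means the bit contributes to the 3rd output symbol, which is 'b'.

Bit 0: prefix='1' (no match yet)
Bit 1: prefix='11' (no match yet)
Bit 2: prefix='111' -> emit 'p', reset
Bit 3: prefix='0' -> emit 'g', reset
Bit 4: prefix='0' -> emit 'g', reset
Bit 5: prefix='1' (no match yet)
Bit 6: prefix='11' (no match yet)
Bit 7: prefix='111' -> emit 'p', reset
Bit 8: prefix='1' (no match yet)

Answer: 3 g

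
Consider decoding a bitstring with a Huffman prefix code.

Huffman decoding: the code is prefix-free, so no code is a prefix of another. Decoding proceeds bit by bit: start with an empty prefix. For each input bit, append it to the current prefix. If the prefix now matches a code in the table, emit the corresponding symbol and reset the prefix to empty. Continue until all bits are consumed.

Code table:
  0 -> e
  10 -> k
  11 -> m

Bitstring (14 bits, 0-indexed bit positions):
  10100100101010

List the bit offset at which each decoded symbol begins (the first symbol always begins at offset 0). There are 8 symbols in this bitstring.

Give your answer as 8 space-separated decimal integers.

Bit 0: prefix='1' (no match yet)
Bit 1: prefix='10' -> emit 'k', reset
Bit 2: prefix='1' (no match yet)
Bit 3: prefix='10' -> emit 'k', reset
Bit 4: prefix='0' -> emit 'e', reset
Bit 5: prefix='1' (no match yet)
Bit 6: prefix='10' -> emit 'k', reset
Bit 7: prefix='0' -> emit 'e', reset
Bit 8: prefix='1' (no match yet)
Bit 9: prefix='10' -> emit 'k', reset
Bit 10: prefix='1' (no match yet)
Bit 11: prefix='10' -> emit 'k', reset
Bit 12: prefix='1' (no match yet)
Bit 13: prefix='10' -> emit 'k', reset

Answer: 0 2 4 5 7 8 10 12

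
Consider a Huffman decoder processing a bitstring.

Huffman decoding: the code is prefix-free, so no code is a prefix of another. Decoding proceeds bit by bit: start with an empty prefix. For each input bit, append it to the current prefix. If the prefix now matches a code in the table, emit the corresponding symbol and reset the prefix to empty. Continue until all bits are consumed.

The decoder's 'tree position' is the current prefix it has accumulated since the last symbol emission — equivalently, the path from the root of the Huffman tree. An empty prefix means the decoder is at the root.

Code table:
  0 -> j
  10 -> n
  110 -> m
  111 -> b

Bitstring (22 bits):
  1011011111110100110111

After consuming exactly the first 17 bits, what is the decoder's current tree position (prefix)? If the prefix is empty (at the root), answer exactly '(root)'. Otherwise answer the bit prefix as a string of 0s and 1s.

Bit 0: prefix='1' (no match yet)
Bit 1: prefix='10' -> emit 'n', reset
Bit 2: prefix='1' (no match yet)
Bit 3: prefix='11' (no match yet)
Bit 4: prefix='110' -> emit 'm', reset
Bit 5: prefix='1' (no match yet)
Bit 6: prefix='11' (no match yet)
Bit 7: prefix='111' -> emit 'b', reset
Bit 8: prefix='1' (no match yet)
Bit 9: prefix='11' (no match yet)
Bit 10: prefix='111' -> emit 'b', reset
Bit 11: prefix='1' (no match yet)
Bit 12: prefix='10' -> emit 'n', reset
Bit 13: prefix='1' (no match yet)
Bit 14: prefix='10' -> emit 'n', reset
Bit 15: prefix='0' -> emit 'j', reset
Bit 16: prefix='1' (no match yet)

Answer: 1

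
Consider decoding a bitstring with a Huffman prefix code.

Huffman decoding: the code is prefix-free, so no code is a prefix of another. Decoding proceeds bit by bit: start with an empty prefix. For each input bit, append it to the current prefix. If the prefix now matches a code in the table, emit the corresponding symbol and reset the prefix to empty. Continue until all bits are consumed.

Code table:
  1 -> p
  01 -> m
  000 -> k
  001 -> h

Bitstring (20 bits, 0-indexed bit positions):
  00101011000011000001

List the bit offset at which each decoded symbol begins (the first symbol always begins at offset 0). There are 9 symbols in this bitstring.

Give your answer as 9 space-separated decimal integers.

Bit 0: prefix='0' (no match yet)
Bit 1: prefix='00' (no match yet)
Bit 2: prefix='001' -> emit 'h', reset
Bit 3: prefix='0' (no match yet)
Bit 4: prefix='01' -> emit 'm', reset
Bit 5: prefix='0' (no match yet)
Bit 6: prefix='01' -> emit 'm', reset
Bit 7: prefix='1' -> emit 'p', reset
Bit 8: prefix='0' (no match yet)
Bit 9: prefix='00' (no match yet)
Bit 10: prefix='000' -> emit 'k', reset
Bit 11: prefix='0' (no match yet)
Bit 12: prefix='01' -> emit 'm', reset
Bit 13: prefix='1' -> emit 'p', reset
Bit 14: prefix='0' (no match yet)
Bit 15: prefix='00' (no match yet)
Bit 16: prefix='000' -> emit 'k', reset
Bit 17: prefix='0' (no match yet)
Bit 18: prefix='00' (no match yet)
Bit 19: prefix='001' -> emit 'h', reset

Answer: 0 3 5 7 8 11 13 14 17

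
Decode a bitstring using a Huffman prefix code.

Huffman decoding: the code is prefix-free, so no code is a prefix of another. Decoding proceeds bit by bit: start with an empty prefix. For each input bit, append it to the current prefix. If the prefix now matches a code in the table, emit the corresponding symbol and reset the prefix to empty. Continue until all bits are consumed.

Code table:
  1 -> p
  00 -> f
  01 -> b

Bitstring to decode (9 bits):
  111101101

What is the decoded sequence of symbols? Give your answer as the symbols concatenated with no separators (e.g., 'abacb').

Bit 0: prefix='1' -> emit 'p', reset
Bit 1: prefix='1' -> emit 'p', reset
Bit 2: prefix='1' -> emit 'p', reset
Bit 3: prefix='1' -> emit 'p', reset
Bit 4: prefix='0' (no match yet)
Bit 5: prefix='01' -> emit 'b', reset
Bit 6: prefix='1' -> emit 'p', reset
Bit 7: prefix='0' (no match yet)
Bit 8: prefix='01' -> emit 'b', reset

Answer: ppppbpb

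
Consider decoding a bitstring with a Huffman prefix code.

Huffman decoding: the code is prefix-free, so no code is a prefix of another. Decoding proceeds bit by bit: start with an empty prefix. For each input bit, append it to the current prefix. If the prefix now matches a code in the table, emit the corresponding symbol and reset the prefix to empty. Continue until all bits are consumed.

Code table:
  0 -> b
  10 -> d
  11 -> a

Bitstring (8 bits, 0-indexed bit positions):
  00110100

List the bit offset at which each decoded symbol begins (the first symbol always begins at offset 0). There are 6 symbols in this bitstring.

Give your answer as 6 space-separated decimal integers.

Bit 0: prefix='0' -> emit 'b', reset
Bit 1: prefix='0' -> emit 'b', reset
Bit 2: prefix='1' (no match yet)
Bit 3: prefix='11' -> emit 'a', reset
Bit 4: prefix='0' -> emit 'b', reset
Bit 5: prefix='1' (no match yet)
Bit 6: prefix='10' -> emit 'd', reset
Bit 7: prefix='0' -> emit 'b', reset

Answer: 0 1 2 4 5 7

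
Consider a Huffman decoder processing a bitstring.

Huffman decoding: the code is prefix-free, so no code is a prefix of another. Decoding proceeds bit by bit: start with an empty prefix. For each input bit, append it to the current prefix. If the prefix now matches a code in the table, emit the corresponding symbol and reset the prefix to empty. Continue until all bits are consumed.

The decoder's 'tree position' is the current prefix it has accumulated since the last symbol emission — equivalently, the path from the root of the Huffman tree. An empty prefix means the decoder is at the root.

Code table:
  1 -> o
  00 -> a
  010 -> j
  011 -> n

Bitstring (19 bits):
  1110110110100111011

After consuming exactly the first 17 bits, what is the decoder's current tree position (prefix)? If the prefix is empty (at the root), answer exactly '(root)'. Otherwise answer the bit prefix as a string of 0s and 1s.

Answer: 0

Derivation:
Bit 0: prefix='1' -> emit 'o', reset
Bit 1: prefix='1' -> emit 'o', reset
Bit 2: prefix='1' -> emit 'o', reset
Bit 3: prefix='0' (no match yet)
Bit 4: prefix='01' (no match yet)
Bit 5: prefix='011' -> emit 'n', reset
Bit 6: prefix='0' (no match yet)
Bit 7: prefix='01' (no match yet)
Bit 8: prefix='011' -> emit 'n', reset
Bit 9: prefix='0' (no match yet)
Bit 10: prefix='01' (no match yet)
Bit 11: prefix='010' -> emit 'j', reset
Bit 12: prefix='0' (no match yet)
Bit 13: prefix='01' (no match yet)
Bit 14: prefix='011' -> emit 'n', reset
Bit 15: prefix='1' -> emit 'o', reset
Bit 16: prefix='0' (no match yet)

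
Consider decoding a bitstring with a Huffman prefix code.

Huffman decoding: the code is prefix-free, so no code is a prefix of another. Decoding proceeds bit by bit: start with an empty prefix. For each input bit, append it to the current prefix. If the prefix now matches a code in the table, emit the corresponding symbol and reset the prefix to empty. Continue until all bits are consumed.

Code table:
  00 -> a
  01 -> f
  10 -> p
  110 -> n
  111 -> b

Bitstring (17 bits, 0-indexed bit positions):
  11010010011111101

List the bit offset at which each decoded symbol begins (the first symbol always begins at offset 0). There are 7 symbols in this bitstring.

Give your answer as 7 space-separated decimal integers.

Answer: 0 3 5 7 9 12 15

Derivation:
Bit 0: prefix='1' (no match yet)
Bit 1: prefix='11' (no match yet)
Bit 2: prefix='110' -> emit 'n', reset
Bit 3: prefix='1' (no match yet)
Bit 4: prefix='10' -> emit 'p', reset
Bit 5: prefix='0' (no match yet)
Bit 6: prefix='01' -> emit 'f', reset
Bit 7: prefix='0' (no match yet)
Bit 8: prefix='00' -> emit 'a', reset
Bit 9: prefix='1' (no match yet)
Bit 10: prefix='11' (no match yet)
Bit 11: prefix='111' -> emit 'b', reset
Bit 12: prefix='1' (no match yet)
Bit 13: prefix='11' (no match yet)
Bit 14: prefix='111' -> emit 'b', reset
Bit 15: prefix='0' (no match yet)
Bit 16: prefix='01' -> emit 'f', reset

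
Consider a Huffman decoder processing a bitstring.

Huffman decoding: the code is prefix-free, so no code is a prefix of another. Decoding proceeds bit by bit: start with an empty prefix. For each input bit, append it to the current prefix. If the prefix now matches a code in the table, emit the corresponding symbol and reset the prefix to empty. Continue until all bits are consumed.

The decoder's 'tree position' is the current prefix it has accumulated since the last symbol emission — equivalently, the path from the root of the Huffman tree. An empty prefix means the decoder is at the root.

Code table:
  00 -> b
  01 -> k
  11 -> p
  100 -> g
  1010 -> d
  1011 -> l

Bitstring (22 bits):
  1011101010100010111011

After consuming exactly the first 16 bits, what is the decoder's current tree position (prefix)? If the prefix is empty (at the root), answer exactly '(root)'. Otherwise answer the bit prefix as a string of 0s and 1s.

Bit 0: prefix='1' (no match yet)
Bit 1: prefix='10' (no match yet)
Bit 2: prefix='101' (no match yet)
Bit 3: prefix='1011' -> emit 'l', reset
Bit 4: prefix='1' (no match yet)
Bit 5: prefix='10' (no match yet)
Bit 6: prefix='101' (no match yet)
Bit 7: prefix='1010' -> emit 'd', reset
Bit 8: prefix='1' (no match yet)
Bit 9: prefix='10' (no match yet)
Bit 10: prefix='101' (no match yet)
Bit 11: prefix='1010' -> emit 'd', reset
Bit 12: prefix='0' (no match yet)
Bit 13: prefix='00' -> emit 'b', reset
Bit 14: prefix='1' (no match yet)
Bit 15: prefix='10' (no match yet)

Answer: 10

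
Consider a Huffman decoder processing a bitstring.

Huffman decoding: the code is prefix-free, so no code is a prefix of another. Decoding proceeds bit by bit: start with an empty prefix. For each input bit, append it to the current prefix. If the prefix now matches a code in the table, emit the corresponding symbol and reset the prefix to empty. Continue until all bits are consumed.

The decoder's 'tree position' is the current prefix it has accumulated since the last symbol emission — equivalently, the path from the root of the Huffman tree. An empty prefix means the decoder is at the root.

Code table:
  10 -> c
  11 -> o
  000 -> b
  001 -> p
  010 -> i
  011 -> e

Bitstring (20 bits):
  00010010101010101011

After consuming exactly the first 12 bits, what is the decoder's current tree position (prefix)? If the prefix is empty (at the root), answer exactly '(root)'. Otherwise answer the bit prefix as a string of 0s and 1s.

Answer: (root)

Derivation:
Bit 0: prefix='0' (no match yet)
Bit 1: prefix='00' (no match yet)
Bit 2: prefix='000' -> emit 'b', reset
Bit 3: prefix='1' (no match yet)
Bit 4: prefix='10' -> emit 'c', reset
Bit 5: prefix='0' (no match yet)
Bit 6: prefix='01' (no match yet)
Bit 7: prefix='010' -> emit 'i', reset
Bit 8: prefix='1' (no match yet)
Bit 9: prefix='10' -> emit 'c', reset
Bit 10: prefix='1' (no match yet)
Bit 11: prefix='10' -> emit 'c', reset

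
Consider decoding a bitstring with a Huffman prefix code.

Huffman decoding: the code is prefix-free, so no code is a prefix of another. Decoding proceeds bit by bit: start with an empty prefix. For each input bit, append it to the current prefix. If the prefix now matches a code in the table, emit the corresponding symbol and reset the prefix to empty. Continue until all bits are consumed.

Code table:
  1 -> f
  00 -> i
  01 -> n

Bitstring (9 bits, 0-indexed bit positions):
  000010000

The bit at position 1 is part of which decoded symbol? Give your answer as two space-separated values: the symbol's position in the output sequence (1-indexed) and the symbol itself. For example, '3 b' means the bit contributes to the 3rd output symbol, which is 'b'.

Answer: 1 i

Derivation:
Bit 0: prefix='0' (no match yet)
Bit 1: prefix='00' -> emit 'i', reset
Bit 2: prefix='0' (no match yet)
Bit 3: prefix='00' -> emit 'i', reset
Bit 4: prefix='1' -> emit 'f', reset
Bit 5: prefix='0' (no match yet)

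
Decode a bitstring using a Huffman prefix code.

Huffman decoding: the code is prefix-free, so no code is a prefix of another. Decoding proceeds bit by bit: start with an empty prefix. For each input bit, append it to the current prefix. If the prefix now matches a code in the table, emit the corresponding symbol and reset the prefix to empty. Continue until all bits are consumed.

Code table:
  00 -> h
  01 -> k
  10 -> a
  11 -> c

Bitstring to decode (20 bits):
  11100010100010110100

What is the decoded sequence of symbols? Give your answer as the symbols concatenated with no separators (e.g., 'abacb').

Bit 0: prefix='1' (no match yet)
Bit 1: prefix='11' -> emit 'c', reset
Bit 2: prefix='1' (no match yet)
Bit 3: prefix='10' -> emit 'a', reset
Bit 4: prefix='0' (no match yet)
Bit 5: prefix='00' -> emit 'h', reset
Bit 6: prefix='1' (no match yet)
Bit 7: prefix='10' -> emit 'a', reset
Bit 8: prefix='1' (no match yet)
Bit 9: prefix='10' -> emit 'a', reset
Bit 10: prefix='0' (no match yet)
Bit 11: prefix='00' -> emit 'h', reset
Bit 12: prefix='1' (no match yet)
Bit 13: prefix='10' -> emit 'a', reset
Bit 14: prefix='1' (no match yet)
Bit 15: prefix='11' -> emit 'c', reset
Bit 16: prefix='0' (no match yet)
Bit 17: prefix='01' -> emit 'k', reset
Bit 18: prefix='0' (no match yet)
Bit 19: prefix='00' -> emit 'h', reset

Answer: cahaahackh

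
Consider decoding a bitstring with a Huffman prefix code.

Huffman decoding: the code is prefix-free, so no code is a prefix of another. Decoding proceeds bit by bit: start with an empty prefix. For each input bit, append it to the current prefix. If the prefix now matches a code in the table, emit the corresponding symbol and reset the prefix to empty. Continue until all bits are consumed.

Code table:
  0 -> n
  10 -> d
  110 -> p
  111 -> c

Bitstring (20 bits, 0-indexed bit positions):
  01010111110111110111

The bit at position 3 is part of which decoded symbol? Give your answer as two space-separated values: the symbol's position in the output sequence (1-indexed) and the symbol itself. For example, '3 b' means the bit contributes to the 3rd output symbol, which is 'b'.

Answer: 3 d

Derivation:
Bit 0: prefix='0' -> emit 'n', reset
Bit 1: prefix='1' (no match yet)
Bit 2: prefix='10' -> emit 'd', reset
Bit 3: prefix='1' (no match yet)
Bit 4: prefix='10' -> emit 'd', reset
Bit 5: prefix='1' (no match yet)
Bit 6: prefix='11' (no match yet)
Bit 7: prefix='111' -> emit 'c', reset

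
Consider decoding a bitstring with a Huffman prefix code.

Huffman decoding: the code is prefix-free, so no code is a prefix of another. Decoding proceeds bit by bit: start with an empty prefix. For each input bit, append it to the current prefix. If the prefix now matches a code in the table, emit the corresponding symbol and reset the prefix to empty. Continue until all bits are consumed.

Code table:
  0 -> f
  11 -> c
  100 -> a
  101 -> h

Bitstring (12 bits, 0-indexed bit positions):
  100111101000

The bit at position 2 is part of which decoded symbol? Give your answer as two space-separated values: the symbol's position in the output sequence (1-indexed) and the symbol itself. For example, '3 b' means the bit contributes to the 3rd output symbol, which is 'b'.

Answer: 1 a

Derivation:
Bit 0: prefix='1' (no match yet)
Bit 1: prefix='10' (no match yet)
Bit 2: prefix='100' -> emit 'a', reset
Bit 3: prefix='1' (no match yet)
Bit 4: prefix='11' -> emit 'c', reset
Bit 5: prefix='1' (no match yet)
Bit 6: prefix='11' -> emit 'c', reset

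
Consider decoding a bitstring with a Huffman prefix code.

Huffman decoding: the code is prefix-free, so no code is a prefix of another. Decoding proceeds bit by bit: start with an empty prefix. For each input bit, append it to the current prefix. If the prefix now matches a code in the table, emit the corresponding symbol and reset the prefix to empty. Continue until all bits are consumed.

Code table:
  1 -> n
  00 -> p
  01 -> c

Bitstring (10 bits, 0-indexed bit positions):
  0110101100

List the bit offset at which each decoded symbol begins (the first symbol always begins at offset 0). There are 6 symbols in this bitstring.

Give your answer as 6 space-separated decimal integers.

Answer: 0 2 3 5 7 8

Derivation:
Bit 0: prefix='0' (no match yet)
Bit 1: prefix='01' -> emit 'c', reset
Bit 2: prefix='1' -> emit 'n', reset
Bit 3: prefix='0' (no match yet)
Bit 4: prefix='01' -> emit 'c', reset
Bit 5: prefix='0' (no match yet)
Bit 6: prefix='01' -> emit 'c', reset
Bit 7: prefix='1' -> emit 'n', reset
Bit 8: prefix='0' (no match yet)
Bit 9: prefix='00' -> emit 'p', reset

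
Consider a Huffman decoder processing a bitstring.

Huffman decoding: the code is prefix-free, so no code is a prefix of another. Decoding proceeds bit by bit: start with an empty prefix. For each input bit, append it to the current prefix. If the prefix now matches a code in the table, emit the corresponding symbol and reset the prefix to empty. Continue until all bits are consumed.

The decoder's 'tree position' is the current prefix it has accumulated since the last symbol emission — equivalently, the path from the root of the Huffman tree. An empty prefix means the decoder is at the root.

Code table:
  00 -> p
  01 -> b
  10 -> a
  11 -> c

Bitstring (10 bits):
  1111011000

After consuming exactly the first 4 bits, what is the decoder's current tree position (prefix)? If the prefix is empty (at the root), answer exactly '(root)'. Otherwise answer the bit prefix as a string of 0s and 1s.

Bit 0: prefix='1' (no match yet)
Bit 1: prefix='11' -> emit 'c', reset
Bit 2: prefix='1' (no match yet)
Bit 3: prefix='11' -> emit 'c', reset

Answer: (root)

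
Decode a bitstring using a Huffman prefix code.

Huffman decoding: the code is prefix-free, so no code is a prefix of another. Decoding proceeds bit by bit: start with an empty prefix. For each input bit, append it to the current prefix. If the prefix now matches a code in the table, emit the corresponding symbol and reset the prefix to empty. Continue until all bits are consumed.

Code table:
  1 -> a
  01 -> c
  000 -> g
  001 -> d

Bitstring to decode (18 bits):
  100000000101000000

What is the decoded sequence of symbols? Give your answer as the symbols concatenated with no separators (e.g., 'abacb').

Answer: aggdcgg

Derivation:
Bit 0: prefix='1' -> emit 'a', reset
Bit 1: prefix='0' (no match yet)
Bit 2: prefix='00' (no match yet)
Bit 3: prefix='000' -> emit 'g', reset
Bit 4: prefix='0' (no match yet)
Bit 5: prefix='00' (no match yet)
Bit 6: prefix='000' -> emit 'g', reset
Bit 7: prefix='0' (no match yet)
Bit 8: prefix='00' (no match yet)
Bit 9: prefix='001' -> emit 'd', reset
Bit 10: prefix='0' (no match yet)
Bit 11: prefix='01' -> emit 'c', reset
Bit 12: prefix='0' (no match yet)
Bit 13: prefix='00' (no match yet)
Bit 14: prefix='000' -> emit 'g', reset
Bit 15: prefix='0' (no match yet)
Bit 16: prefix='00' (no match yet)
Bit 17: prefix='000' -> emit 'g', reset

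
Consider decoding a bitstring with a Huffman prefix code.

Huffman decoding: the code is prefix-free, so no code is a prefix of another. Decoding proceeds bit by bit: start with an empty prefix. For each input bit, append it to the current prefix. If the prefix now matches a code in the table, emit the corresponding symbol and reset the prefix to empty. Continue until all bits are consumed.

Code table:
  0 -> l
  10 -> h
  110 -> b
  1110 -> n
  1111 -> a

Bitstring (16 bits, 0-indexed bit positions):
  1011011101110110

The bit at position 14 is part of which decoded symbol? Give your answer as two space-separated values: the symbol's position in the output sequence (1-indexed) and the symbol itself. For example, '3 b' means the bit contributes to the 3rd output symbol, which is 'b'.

Bit 0: prefix='1' (no match yet)
Bit 1: prefix='10' -> emit 'h', reset
Bit 2: prefix='1' (no match yet)
Bit 3: prefix='11' (no match yet)
Bit 4: prefix='110' -> emit 'b', reset
Bit 5: prefix='1' (no match yet)
Bit 6: prefix='11' (no match yet)
Bit 7: prefix='111' (no match yet)
Bit 8: prefix='1110' -> emit 'n', reset
Bit 9: prefix='1' (no match yet)
Bit 10: prefix='11' (no match yet)
Bit 11: prefix='111' (no match yet)
Bit 12: prefix='1110' -> emit 'n', reset
Bit 13: prefix='1' (no match yet)
Bit 14: prefix='11' (no match yet)
Bit 15: prefix='110' -> emit 'b', reset

Answer: 5 b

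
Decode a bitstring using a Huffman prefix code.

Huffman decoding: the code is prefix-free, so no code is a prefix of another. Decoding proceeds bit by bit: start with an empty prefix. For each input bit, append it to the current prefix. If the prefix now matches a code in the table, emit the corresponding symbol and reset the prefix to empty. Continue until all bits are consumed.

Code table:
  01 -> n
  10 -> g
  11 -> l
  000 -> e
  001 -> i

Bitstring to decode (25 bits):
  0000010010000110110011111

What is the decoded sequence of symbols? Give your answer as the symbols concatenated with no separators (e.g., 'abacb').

Bit 0: prefix='0' (no match yet)
Bit 1: prefix='00' (no match yet)
Bit 2: prefix='000' -> emit 'e', reset
Bit 3: prefix='0' (no match yet)
Bit 4: prefix='00' (no match yet)
Bit 5: prefix='001' -> emit 'i', reset
Bit 6: prefix='0' (no match yet)
Bit 7: prefix='00' (no match yet)
Bit 8: prefix='001' -> emit 'i', reset
Bit 9: prefix='0' (no match yet)
Bit 10: prefix='00' (no match yet)
Bit 11: prefix='000' -> emit 'e', reset
Bit 12: prefix='0' (no match yet)
Bit 13: prefix='01' -> emit 'n', reset
Bit 14: prefix='1' (no match yet)
Bit 15: prefix='10' -> emit 'g', reset
Bit 16: prefix='1' (no match yet)
Bit 17: prefix='11' -> emit 'l', reset
Bit 18: prefix='0' (no match yet)
Bit 19: prefix='00' (no match yet)
Bit 20: prefix='001' -> emit 'i', reset
Bit 21: prefix='1' (no match yet)
Bit 22: prefix='11' -> emit 'l', reset
Bit 23: prefix='1' (no match yet)
Bit 24: prefix='11' -> emit 'l', reset

Answer: eiienglill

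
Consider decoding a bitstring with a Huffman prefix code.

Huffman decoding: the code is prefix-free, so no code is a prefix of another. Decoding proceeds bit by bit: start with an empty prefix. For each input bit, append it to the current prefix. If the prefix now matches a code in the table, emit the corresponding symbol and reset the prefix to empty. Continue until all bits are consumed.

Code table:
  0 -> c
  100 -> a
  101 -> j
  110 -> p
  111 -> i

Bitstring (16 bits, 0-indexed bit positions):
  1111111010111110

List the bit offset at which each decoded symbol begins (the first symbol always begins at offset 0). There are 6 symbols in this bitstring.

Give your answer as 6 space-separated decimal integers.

Bit 0: prefix='1' (no match yet)
Bit 1: prefix='11' (no match yet)
Bit 2: prefix='111' -> emit 'i', reset
Bit 3: prefix='1' (no match yet)
Bit 4: prefix='11' (no match yet)
Bit 5: prefix='111' -> emit 'i', reset
Bit 6: prefix='1' (no match yet)
Bit 7: prefix='10' (no match yet)
Bit 8: prefix='101' -> emit 'j', reset
Bit 9: prefix='0' -> emit 'c', reset
Bit 10: prefix='1' (no match yet)
Bit 11: prefix='11' (no match yet)
Bit 12: prefix='111' -> emit 'i', reset
Bit 13: prefix='1' (no match yet)
Bit 14: prefix='11' (no match yet)
Bit 15: prefix='110' -> emit 'p', reset

Answer: 0 3 6 9 10 13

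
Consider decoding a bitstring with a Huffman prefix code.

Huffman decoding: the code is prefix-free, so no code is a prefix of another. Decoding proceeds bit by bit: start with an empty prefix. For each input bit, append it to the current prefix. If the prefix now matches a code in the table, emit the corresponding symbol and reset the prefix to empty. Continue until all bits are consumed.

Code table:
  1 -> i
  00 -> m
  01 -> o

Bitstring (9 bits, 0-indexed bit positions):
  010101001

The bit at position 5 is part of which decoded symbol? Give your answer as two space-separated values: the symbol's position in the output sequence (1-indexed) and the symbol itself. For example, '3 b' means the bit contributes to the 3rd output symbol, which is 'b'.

Answer: 3 o

Derivation:
Bit 0: prefix='0' (no match yet)
Bit 1: prefix='01' -> emit 'o', reset
Bit 2: prefix='0' (no match yet)
Bit 3: prefix='01' -> emit 'o', reset
Bit 4: prefix='0' (no match yet)
Bit 5: prefix='01' -> emit 'o', reset
Bit 6: prefix='0' (no match yet)
Bit 7: prefix='00' -> emit 'm', reset
Bit 8: prefix='1' -> emit 'i', reset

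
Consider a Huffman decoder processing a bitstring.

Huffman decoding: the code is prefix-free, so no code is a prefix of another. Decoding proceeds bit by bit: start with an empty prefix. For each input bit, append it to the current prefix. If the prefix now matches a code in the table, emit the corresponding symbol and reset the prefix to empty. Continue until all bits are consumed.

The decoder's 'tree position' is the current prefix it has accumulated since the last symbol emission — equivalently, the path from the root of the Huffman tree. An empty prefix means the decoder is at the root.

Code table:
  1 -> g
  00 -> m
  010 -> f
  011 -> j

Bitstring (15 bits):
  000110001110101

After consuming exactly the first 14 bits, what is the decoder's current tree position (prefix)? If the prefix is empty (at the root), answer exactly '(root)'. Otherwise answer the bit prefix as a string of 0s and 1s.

Bit 0: prefix='0' (no match yet)
Bit 1: prefix='00' -> emit 'm', reset
Bit 2: prefix='0' (no match yet)
Bit 3: prefix='01' (no match yet)
Bit 4: prefix='011' -> emit 'j', reset
Bit 5: prefix='0' (no match yet)
Bit 6: prefix='00' -> emit 'm', reset
Bit 7: prefix='0' (no match yet)
Bit 8: prefix='01' (no match yet)
Bit 9: prefix='011' -> emit 'j', reset
Bit 10: prefix='1' -> emit 'g', reset
Bit 11: prefix='0' (no match yet)
Bit 12: prefix='01' (no match yet)
Bit 13: prefix='010' -> emit 'f', reset

Answer: (root)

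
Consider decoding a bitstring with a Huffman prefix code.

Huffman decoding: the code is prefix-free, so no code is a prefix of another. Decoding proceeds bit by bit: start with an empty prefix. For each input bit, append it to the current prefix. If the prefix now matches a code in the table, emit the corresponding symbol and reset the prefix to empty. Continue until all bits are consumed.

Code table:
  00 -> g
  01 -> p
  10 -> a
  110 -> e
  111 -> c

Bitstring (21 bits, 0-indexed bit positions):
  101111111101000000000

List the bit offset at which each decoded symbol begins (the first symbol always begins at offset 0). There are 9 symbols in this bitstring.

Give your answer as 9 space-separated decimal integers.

Answer: 0 2 5 8 11 13 15 17 19

Derivation:
Bit 0: prefix='1' (no match yet)
Bit 1: prefix='10' -> emit 'a', reset
Bit 2: prefix='1' (no match yet)
Bit 3: prefix='11' (no match yet)
Bit 4: prefix='111' -> emit 'c', reset
Bit 5: prefix='1' (no match yet)
Bit 6: prefix='11' (no match yet)
Bit 7: prefix='111' -> emit 'c', reset
Bit 8: prefix='1' (no match yet)
Bit 9: prefix='11' (no match yet)
Bit 10: prefix='110' -> emit 'e', reset
Bit 11: prefix='1' (no match yet)
Bit 12: prefix='10' -> emit 'a', reset
Bit 13: prefix='0' (no match yet)
Bit 14: prefix='00' -> emit 'g', reset
Bit 15: prefix='0' (no match yet)
Bit 16: prefix='00' -> emit 'g', reset
Bit 17: prefix='0' (no match yet)
Bit 18: prefix='00' -> emit 'g', reset
Bit 19: prefix='0' (no match yet)
Bit 20: prefix='00' -> emit 'g', reset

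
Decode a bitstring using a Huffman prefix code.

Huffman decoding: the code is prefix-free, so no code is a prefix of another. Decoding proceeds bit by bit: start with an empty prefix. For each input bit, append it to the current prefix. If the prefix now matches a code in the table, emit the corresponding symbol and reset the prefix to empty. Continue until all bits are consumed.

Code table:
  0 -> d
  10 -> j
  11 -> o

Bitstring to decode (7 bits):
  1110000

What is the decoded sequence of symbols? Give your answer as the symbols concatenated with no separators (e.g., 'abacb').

Bit 0: prefix='1' (no match yet)
Bit 1: prefix='11' -> emit 'o', reset
Bit 2: prefix='1' (no match yet)
Bit 3: prefix='10' -> emit 'j', reset
Bit 4: prefix='0' -> emit 'd', reset
Bit 5: prefix='0' -> emit 'd', reset
Bit 6: prefix='0' -> emit 'd', reset

Answer: ojddd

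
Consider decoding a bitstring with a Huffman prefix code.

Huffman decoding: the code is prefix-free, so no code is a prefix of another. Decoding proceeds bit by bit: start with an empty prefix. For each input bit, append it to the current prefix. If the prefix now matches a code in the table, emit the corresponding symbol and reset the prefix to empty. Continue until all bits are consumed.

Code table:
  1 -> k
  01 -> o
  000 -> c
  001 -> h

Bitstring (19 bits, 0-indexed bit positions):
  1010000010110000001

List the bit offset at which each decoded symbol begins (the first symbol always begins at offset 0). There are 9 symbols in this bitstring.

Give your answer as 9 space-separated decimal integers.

Bit 0: prefix='1' -> emit 'k', reset
Bit 1: prefix='0' (no match yet)
Bit 2: prefix='01' -> emit 'o', reset
Bit 3: prefix='0' (no match yet)
Bit 4: prefix='00' (no match yet)
Bit 5: prefix='000' -> emit 'c', reset
Bit 6: prefix='0' (no match yet)
Bit 7: prefix='00' (no match yet)
Bit 8: prefix='001' -> emit 'h', reset
Bit 9: prefix='0' (no match yet)
Bit 10: prefix='01' -> emit 'o', reset
Bit 11: prefix='1' -> emit 'k', reset
Bit 12: prefix='0' (no match yet)
Bit 13: prefix='00' (no match yet)
Bit 14: prefix='000' -> emit 'c', reset
Bit 15: prefix='0' (no match yet)
Bit 16: prefix='00' (no match yet)
Bit 17: prefix='000' -> emit 'c', reset
Bit 18: prefix='1' -> emit 'k', reset

Answer: 0 1 3 6 9 11 12 15 18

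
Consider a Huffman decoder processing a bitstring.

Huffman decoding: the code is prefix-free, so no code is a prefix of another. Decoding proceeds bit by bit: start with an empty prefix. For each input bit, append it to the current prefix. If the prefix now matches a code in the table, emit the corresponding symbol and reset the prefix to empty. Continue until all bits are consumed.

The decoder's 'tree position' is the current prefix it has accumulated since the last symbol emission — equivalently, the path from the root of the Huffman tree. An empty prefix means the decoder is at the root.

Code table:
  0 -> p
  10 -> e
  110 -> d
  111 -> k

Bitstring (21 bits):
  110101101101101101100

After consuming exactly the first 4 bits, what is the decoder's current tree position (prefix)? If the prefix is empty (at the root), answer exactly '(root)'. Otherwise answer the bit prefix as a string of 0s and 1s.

Answer: 1

Derivation:
Bit 0: prefix='1' (no match yet)
Bit 1: prefix='11' (no match yet)
Bit 2: prefix='110' -> emit 'd', reset
Bit 3: prefix='1' (no match yet)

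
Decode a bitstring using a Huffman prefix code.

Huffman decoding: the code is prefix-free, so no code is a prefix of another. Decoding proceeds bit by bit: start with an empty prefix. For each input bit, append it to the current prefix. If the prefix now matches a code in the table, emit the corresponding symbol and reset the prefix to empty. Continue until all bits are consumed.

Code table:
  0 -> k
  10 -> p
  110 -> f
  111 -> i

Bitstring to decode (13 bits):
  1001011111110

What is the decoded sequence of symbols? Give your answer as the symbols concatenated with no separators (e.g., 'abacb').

Bit 0: prefix='1' (no match yet)
Bit 1: prefix='10' -> emit 'p', reset
Bit 2: prefix='0' -> emit 'k', reset
Bit 3: prefix='1' (no match yet)
Bit 4: prefix='10' -> emit 'p', reset
Bit 5: prefix='1' (no match yet)
Bit 6: prefix='11' (no match yet)
Bit 7: prefix='111' -> emit 'i', reset
Bit 8: prefix='1' (no match yet)
Bit 9: prefix='11' (no match yet)
Bit 10: prefix='111' -> emit 'i', reset
Bit 11: prefix='1' (no match yet)
Bit 12: prefix='10' -> emit 'p', reset

Answer: pkpiip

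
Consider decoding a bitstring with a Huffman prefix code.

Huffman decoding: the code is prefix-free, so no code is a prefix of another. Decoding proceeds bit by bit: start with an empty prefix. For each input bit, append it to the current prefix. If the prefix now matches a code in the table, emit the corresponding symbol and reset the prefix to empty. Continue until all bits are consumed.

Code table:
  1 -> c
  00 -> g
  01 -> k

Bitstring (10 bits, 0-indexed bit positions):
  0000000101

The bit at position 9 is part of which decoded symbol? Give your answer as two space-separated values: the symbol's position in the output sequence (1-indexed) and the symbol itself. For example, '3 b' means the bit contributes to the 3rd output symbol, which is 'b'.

Answer: 5 k

Derivation:
Bit 0: prefix='0' (no match yet)
Bit 1: prefix='00' -> emit 'g', reset
Bit 2: prefix='0' (no match yet)
Bit 3: prefix='00' -> emit 'g', reset
Bit 4: prefix='0' (no match yet)
Bit 5: prefix='00' -> emit 'g', reset
Bit 6: prefix='0' (no match yet)
Bit 7: prefix='01' -> emit 'k', reset
Bit 8: prefix='0' (no match yet)
Bit 9: prefix='01' -> emit 'k', reset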